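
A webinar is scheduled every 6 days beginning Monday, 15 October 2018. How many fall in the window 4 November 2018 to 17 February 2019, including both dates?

Occurrences land 6·i days after 15 October 2018 for i = 0, 1, 2, …
4 November 2018 is 20 days after the start; 20 ÷ 6 = 3 remainder 2; since the remainder is 2, round up to i = 4. First occurrence in the window: #5 on 8 November 2018 (4×6 = 24 days in).
17 February 2019 is 125 days after the start; 125 ÷ 6 = 20 remainder 5. Last occurrence in the window: #21 on 12 February 2019.
Occurrences #5 through #21: 17 in total.

17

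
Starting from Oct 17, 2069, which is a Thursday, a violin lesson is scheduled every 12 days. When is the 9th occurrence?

The 9th occurrence is 8 intervals after the first: 8 × 12 = 96 days after Oct 17, 2069.
Oct has 31 days — 14 days to the end of Oct leaves 82.
Nov has 30 days (52 left).
Dec has 31 days (21 left).
21 days into Jan → Jan 21, 2070.

Jan 21, 2070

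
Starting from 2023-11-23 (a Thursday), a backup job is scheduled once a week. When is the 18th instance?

2024-03-21

The 18th occurrence is 17 intervals after the first: 17 × 7 = 119 days after 2023-11-23.
November has 30 days — 7 days to the end of November leaves 112.
December has 31 days (81 left).
January has 31 days (50 left).
February has 29 days (21 left).
21 days into March → 2024-03-21.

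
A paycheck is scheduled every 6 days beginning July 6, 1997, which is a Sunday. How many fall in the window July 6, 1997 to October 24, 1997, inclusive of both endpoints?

19

Occurrences land 6·i days after July 6, 1997 for i = 0, 1, 2, …
The window opens on the start date, so the first occurrence inside is #1 on July 6, 1997.
October 24, 1997 is 110 days after the start; 110 ÷ 6 = 18 remainder 2. Last occurrence in the window: #19 on October 22, 1997.
Occurrences #1 through #19: 19 in total.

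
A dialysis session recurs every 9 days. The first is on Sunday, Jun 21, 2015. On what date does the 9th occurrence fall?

The 9th occurrence is 8 intervals after the first: 8 × 9 = 72 days after Jun 21, 2015.
Jun has 30 days — 9 days to the end of Jun leaves 63.
Jul has 31 days (32 left).
Aug has 31 days (1 left).
1 day into Sep → Sep 1, 2015.

Sep 1, 2015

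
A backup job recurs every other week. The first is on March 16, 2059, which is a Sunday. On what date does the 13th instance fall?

The 13th occurrence is 12 intervals after the first: 12 × 14 = 168 days after March 16, 2059.
March has 31 days — 15 days to the end of March leaves 153.
April has 30 days (123 left).
May has 31 days (92 left).
June has 30 days (62 left).
July has 31 days (31 left).
31 days into August → August 31, 2059.

August 31, 2059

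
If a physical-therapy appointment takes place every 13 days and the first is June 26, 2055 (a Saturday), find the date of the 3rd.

The 3rd occurrence is 2 intervals after the first: 2 × 13 = 26 days after June 26, 2055.
June has 30 days — 4 days to the end of June leaves 22.
22 days into July → July 22, 2055.

July 22, 2055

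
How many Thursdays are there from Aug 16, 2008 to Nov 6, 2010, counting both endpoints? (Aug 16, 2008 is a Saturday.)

116

Aug 16, 2008 is a Saturday; the first Thursday on or after it is Aug 21, 2008 (5 days later).
From Aug 21, 2008 to Nov 6, 2010: 132 + 365 + 310 = 807 days (rest of 2008, 2009, to Nov 6, 2010 in 2010).
807 ÷ 7 = 115 full weeks with remainder 2, so 115 more Thursdays after the first → 116.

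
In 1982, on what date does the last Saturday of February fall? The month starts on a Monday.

February 27, 1982

February 1982 begins on a Monday, so the first Saturday is February 6 (5 days later).
February 1982 has 28 days. Adding weeks: 6, 13, 20, 27 — the last one ≤ 28 is the 27th.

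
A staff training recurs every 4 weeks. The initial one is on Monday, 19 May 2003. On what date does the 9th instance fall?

29 December 2003

The 9th occurrence is 8 intervals after the first: 8 × 28 = 224 days after 19 May 2003.
May has 31 days — 12 days to the end of May leaves 212.
June has 30 days (182 left).
July has 31 days (151 left).
August has 31 days (120 left).
September has 30 days (90 left).
October has 31 days (59 left).
November has 30 days (29 left).
29 days into December → 29 December 2003.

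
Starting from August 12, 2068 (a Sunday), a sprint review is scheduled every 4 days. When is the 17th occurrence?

October 15, 2068

The 17th occurrence is 16 intervals after the first: 16 × 4 = 64 days after August 12, 2068.
August has 31 days — 19 days to the end of August leaves 45.
September has 30 days (15 left).
15 days into October → October 15, 2068.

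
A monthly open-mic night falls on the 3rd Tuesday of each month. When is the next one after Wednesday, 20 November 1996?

17 December 1996

November 1996 starts on a Friday; its first Tuesday is the 5th, so the 3rd Tuesday is the 19th — 19 November 1996.
That is not after 20 November 1996, so look at December 1996.
December 1996 starts on a Sunday; its first Tuesday is the 3rd, so the 3rd Tuesday is the 17th — 17 December 1996.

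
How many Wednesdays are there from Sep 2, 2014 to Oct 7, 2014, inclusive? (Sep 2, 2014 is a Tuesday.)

Sep 2, 2014 is a Tuesday; the first Wednesday on or after it is Sep 3, 2014 (1 day later).
From Sep 3, 2014 to Oct 7, 2014: 27 + 7 = 34 days (rest of Sep, Oct).
34 ÷ 7 = 4 full weeks with remainder 6, so 4 more Wednesdays after the first → 5.

5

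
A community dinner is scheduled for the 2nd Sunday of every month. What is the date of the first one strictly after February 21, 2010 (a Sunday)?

March 14, 2010

February 2010 starts on a Monday; its first Sunday is the 7th, so the 2nd Sunday is the 14th — February 14, 2010.
That is not after February 21, 2010, so look at March 2010.
March 2010 starts on a Monday; its first Sunday is the 7th, so the 2nd Sunday is the 14th — March 14, 2010.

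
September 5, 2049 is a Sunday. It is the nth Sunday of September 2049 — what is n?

Day 5 falls in week ⌈5/7⌉ of the month.
Days 1–7 hold the 1st Sunday, 8–14 the 2nd, 15–21 the 3rd, 22–28 the 4th, 29–31 the 5th.
5 is in the range for the 1st.

1st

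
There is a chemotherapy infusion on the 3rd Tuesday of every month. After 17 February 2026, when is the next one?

February 2026 starts on a Sunday; its first Tuesday is the 3rd, so the 3rd Tuesday is the 17th — 17 February 2026.
That is not after 17 February 2026, so look at March 2026.
March 2026 starts on a Sunday; its first Tuesday is the 3rd, so the 3rd Tuesday is the 17th — 17 March 2026.

17 March 2026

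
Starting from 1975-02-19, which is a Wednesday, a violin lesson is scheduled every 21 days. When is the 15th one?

The 15th occurrence is 14 intervals after the first: 14 × 21 = 294 days after 1975-02-19.
February has 28 days — 9 days to the end of February leaves 285.
March has 31 days (254 left).
April has 30 days (224 left).
May has 31 days (193 left).
June has 30 days (163 left).
July has 31 days (132 left).
August has 31 days (101 left).
September has 30 days (71 left).
October has 31 days (40 left).
November has 30 days (10 left).
10 days into December → 1975-12-10.

1975-12-10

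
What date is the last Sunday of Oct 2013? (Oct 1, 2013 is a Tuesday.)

Oct 2013 begins on a Tuesday, so the first Sunday is Oct 6 (5 days later).
Oct 2013 has 31 days. Adding weeks: 6, 13, 20, 27 — the last one ≤ 31 is the 27th.

Oct 27, 2013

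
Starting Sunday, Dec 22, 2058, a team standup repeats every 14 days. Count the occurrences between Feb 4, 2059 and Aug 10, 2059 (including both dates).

Occurrences land 14·i days after Dec 22, 2058 for i = 0, 1, 2, …
Feb 4, 2059 is 44 days after the start; 44 ÷ 14 = 3 remainder 2; since the remainder is 2, round up to i = 4. First occurrence in the window: #5 on Feb 16, 2059 (4×14 = 56 days in).
Aug 10, 2059 is 231 days after the start; 231 ÷ 14 = 16 remainder 7. Last occurrence in the window: #17 on Aug 3, 2059.
Occurrences #5 through #17: 13 in total.

13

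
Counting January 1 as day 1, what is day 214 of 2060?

Jan has 31 days (214 − 31 = 183 remain).
Feb has 29 days (183 − 29 = 154 remain).
Mar has 31 days (154 − 31 = 123 remain).
Apr has 30 days (123 − 30 = 93 remain).
May has 31 days (93 − 31 = 62 remain).
Jun has 30 days (62 − 30 = 32 remain).
Jul has 31 days (32 − 31 = 1 remain).
1 into Aug → Aug 1.

Aug 1, 2060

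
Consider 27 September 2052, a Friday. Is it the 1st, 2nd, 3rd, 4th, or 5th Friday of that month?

Day 27 falls in week ⌈27/7⌉ of the month.
Days 1–7 hold the 1st Friday, 8–14 the 2nd, 15–21 the 3rd, 22–28 the 4th, 29–31 the 5th.
27 is in the range for the 4th.

4th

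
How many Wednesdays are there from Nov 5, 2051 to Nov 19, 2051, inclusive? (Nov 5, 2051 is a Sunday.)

Nov 5, 2051 is a Sunday; the first Wednesday on or after it is Nov 8, 2051 (3 days later).
From Nov 8, 2051 to Nov 19, 2051 is 19 − 8 = 11 days.
11 ÷ 7 = 1 full weeks with remainder 4, so 1 more Wednesdays after the first → 2.

2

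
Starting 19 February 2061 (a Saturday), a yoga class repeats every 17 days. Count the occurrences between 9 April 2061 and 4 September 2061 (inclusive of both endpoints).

Occurrences land 17·i days after 19 February 2061 for i = 0, 1, 2, …
9 April 2061 is 49 days after the start; 49 ÷ 17 = 2 remainder 15; since the remainder is 15, round up to i = 3. First occurrence in the window: #4 on 11 April 2061 (3×17 = 51 days in).
4 September 2061 is 197 days after the start; 197 ÷ 17 = 11 remainder 10. Last occurrence in the window: #12 on 25 August 2061.
Occurrences #4 through #12: 9 in total.

9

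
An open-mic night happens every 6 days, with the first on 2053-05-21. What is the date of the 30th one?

The 30th occurrence is 29 intervals after the first: 29 × 6 = 174 days after 2053-05-21.
May has 31 days — 10 days to the end of May leaves 164.
June has 30 days (134 left).
July has 31 days (103 left).
August has 31 days (72 left).
September has 30 days (42 left).
October has 31 days (11 left).
11 days into November → 2053-11-11.

2053-11-11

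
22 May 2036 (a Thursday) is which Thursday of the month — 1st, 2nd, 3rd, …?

Day 22 falls in week ⌈22/7⌉ of the month.
Days 1–7 hold the 1st Thursday, 8–14 the 2nd, 15–21 the 3rd, 22–28 the 4th, 29–31 the 5th.
22 is in the range for the 4th.

4th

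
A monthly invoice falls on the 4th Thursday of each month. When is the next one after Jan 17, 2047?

Jan 2047 starts on a Tuesday; its first Thursday is the 3rd, so the 4th Thursday is the 24th — Jan 24, 2047.
Jan 24, 2047 is after Jan 17, 2047, so that is the next one.

Jan 24, 2047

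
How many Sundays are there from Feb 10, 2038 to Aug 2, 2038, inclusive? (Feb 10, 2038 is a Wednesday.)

Feb 10, 2038 is a Wednesday; the first Sunday on or after it is Feb 14, 2038 (4 days later).
From Feb 14, 2038 to Aug 2, 2038: 14 + 31 + 30 + 31 + 30 + 31 + 2 = 169 days (rest of Feb, Mar, Apr, May, Jun, Jul, Aug).
169 ÷ 7 = 24 full weeks with remainder 1, so 24 more Sundays after the first → 25.

25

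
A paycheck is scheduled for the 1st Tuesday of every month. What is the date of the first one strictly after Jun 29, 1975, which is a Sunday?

Jul 1, 1975

Jun 1975 starts on a Sunday, so its 1st Tuesday is Jun 3, 1975 (2 days in).
That is not after Jun 29, 1975, so look at Jul 1975.
Jul 1975 starts on a Tuesday, so its 1st Tuesday is Jul 1, 1975.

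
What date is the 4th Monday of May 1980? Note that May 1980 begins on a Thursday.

May 26, 1980

May 1980 begins on a Thursday, so the first Monday is May 5 (4 days later).
The 4th Monday is 3 weeks later: 5 + 21 = 26.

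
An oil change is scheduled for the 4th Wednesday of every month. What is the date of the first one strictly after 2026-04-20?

April 2026 starts on a Wednesday; its first Wednesday is the 1st, so the 4th Wednesday is the 22nd — 2026-04-22.
2026-04-22 is after 2026-04-20, so that is the next one.

2026-04-22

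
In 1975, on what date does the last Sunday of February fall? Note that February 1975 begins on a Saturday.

February 1975 begins on a Saturday, so the first Sunday is February 2 (1 day later).
February 1975 has 28 days. Adding weeks: 2, 9, 16, 23 — the last one ≤ 28 is the 23rd.

23 February 1975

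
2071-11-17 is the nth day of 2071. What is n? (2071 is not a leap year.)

321

Days in months before November: 31 + 28 + 31 + 30 + 31 + 30 + 31 + 31 + 30 + 31 = 304.
Plus 17 days into November → day 321.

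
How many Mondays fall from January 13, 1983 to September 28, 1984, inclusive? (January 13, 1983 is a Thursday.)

January 13, 1983 is a Thursday; the first Monday on or after it is January 17, 1983 (4 days later).
From January 17, 1983 to September 28, 1984: 348 + 272 = 620 days (rest of 1983, to September 28, 1984 in 1984).
620 ÷ 7 = 88 full weeks with remainder 4, so 88 more Mondays after the first → 89.

89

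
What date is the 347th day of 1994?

January has 31 days (347 − 31 = 316 remain).
February has 28 days (316 − 28 = 288 remain).
March has 31 days (288 − 31 = 257 remain).
April has 30 days (257 − 30 = 227 remain).
May has 31 days (227 − 31 = 196 remain).
June has 30 days (196 − 30 = 166 remain).
July has 31 days (166 − 31 = 135 remain).
August has 31 days (135 − 31 = 104 remain).
September has 30 days (104 − 30 = 74 remain).
October has 31 days (74 − 31 = 43 remain).
November has 30 days (43 − 30 = 13 remain).
13 into December → December 13.

1994-12-13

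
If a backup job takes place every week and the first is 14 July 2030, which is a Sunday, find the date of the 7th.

25 August 2030

The 7th occurrence is 6 intervals after the first: 6 × 7 = 42 days after 14 July 2030.
July has 31 days — 17 days to the end of July leaves 25.
25 days into August → 25 August 2030.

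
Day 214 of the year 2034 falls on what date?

2034-08-02

January has 31 days (214 − 31 = 183 remain).
February has 28 days (183 − 28 = 155 remain).
March has 31 days (155 − 31 = 124 remain).
April has 30 days (124 − 30 = 94 remain).
May has 31 days (94 − 31 = 63 remain).
June has 30 days (63 − 30 = 33 remain).
July has 31 days (33 − 31 = 2 remain).
2 into August → August 2.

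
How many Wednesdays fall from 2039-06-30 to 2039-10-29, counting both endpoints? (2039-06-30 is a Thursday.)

2039-06-30 is a Thursday; the first Wednesday on or after it is 2039-07-06 (6 days later).
From 2039-07-06 to 2039-10-29: 25 + 31 + 30 + 29 = 115 days (rest of July, August, September, October).
115 ÷ 7 = 16 full weeks with remainder 3, so 16 more Wednesdays after the first → 17.

17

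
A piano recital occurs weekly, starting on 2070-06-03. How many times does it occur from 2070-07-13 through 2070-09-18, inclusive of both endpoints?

Occurrences land 7·i days after 2070-06-03 for i = 0, 1, 2, …
2070-07-13 is 40 days after the start; 40 ÷ 7 = 5 remainder 5; since the remainder is 5, round up to i = 6. First occurrence in the window: #7 on 2070-07-15 (6×7 = 42 days in).
2070-09-18 is 107 days after the start; 107 ÷ 7 = 15 remainder 2. Last occurrence in the window: #16 on 2070-09-16.
Occurrences #7 through #16: 10 in total.

10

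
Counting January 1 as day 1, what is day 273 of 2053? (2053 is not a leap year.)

2053-09-30

January has 31 days (273 − 31 = 242 remain).
February has 28 days (242 − 28 = 214 remain).
March has 31 days (214 − 31 = 183 remain).
April has 30 days (183 − 30 = 153 remain).
May has 31 days (153 − 31 = 122 remain).
June has 30 days (122 − 30 = 92 remain).
July has 31 days (92 − 31 = 61 remain).
August has 31 days (61 − 31 = 30 remain).
30 into September → September 30.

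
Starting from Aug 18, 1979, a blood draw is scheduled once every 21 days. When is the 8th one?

Jan 12, 1980

The 8th occurrence is 7 intervals after the first: 7 × 21 = 147 days after Aug 18, 1979.
Aug has 31 days — 13 days to the end of Aug leaves 134.
Sep has 30 days (104 left).
Oct has 31 days (73 left).
Nov has 30 days (43 left).
Dec has 31 days (12 left).
12 days into Jan → Jan 12, 1980.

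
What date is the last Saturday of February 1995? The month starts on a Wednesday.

February 1995 begins on a Wednesday, so the first Saturday is February 4 (3 days later).
February 1995 has 28 days. Adding weeks: 4, 11, 18, 25 — the last one ≤ 28 is the 25th.

1995-02-25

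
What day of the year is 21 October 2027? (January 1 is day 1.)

294

Days in months before October: 31 + 28 + 31 + 30 + 31 + 30 + 31 + 31 + 30 = 273.
Plus 21 days into October → day 294.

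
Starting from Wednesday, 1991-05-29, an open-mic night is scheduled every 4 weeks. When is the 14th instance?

The 14th occurrence is 13 intervals after the first: 13 × 28 = 364 days after 1991-05-29.
May has 31 days — 2 days to the end of May leaves 362.
June has 30 days (332 left).
July has 31 days (301 left).
August has 31 days (270 left).
September has 30 days (240 left).
October has 31 days (209 left).
November has 30 days (179 left).
December has 31 days (148 left).
January has 31 days (117 left).
February has 29 days (88 left).
March has 31 days (57 left).
April has 30 days (27 left).
27 days into May → 1992-05-27.

1992-05-27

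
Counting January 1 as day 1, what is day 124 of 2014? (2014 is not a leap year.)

Jan has 31 days (124 − 31 = 93 remain).
Feb has 28 days (93 − 28 = 65 remain).
Mar has 31 days (65 − 31 = 34 remain).
Apr has 30 days (34 − 30 = 4 remain).
4 into May → May 4.

May 4, 2014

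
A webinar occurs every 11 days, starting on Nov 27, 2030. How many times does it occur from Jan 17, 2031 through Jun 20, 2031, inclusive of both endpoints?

14

Occurrences land 11·i days after Nov 27, 2030 for i = 0, 1, 2, …
Jan 17, 2031 is 51 days after the start; 51 ÷ 11 = 4 remainder 7; since the remainder is 7, round up to i = 5. First occurrence in the window: #6 on Jan 21, 2031 (5×11 = 55 days in).
Jun 20, 2031 is 205 days after the start; 205 ÷ 11 = 18 remainder 7. Last occurrence in the window: #19 on Jun 13, 2031.
Occurrences #6 through #19: 14 in total.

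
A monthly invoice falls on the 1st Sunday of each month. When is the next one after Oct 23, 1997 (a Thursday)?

Oct 1997 starts on a Wednesday, so its 1st Sunday is Oct 5, 1997 (4 days in).
That is not after Oct 23, 1997, so look at Nov 1997.
Nov 1997 starts on a Saturday, so its 1st Sunday is Nov 2, 1997 (1 day in).

Nov 2, 1997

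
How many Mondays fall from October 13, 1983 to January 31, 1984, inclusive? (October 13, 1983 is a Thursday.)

October 13, 1983 is a Thursday; the first Monday on or after it is October 17, 1983 (4 days later).
From October 17, 1983 to January 31, 1984: 14 + 30 + 31 + 31 = 106 days (rest of October, November, December, January).
106 ÷ 7 = 15 full weeks with remainder 1, so 15 more Mondays after the first → 16.

16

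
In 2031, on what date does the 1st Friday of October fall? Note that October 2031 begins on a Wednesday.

2031-10-03

October 2031 begins on a Wednesday, so the first Friday is October 3 (2 days later).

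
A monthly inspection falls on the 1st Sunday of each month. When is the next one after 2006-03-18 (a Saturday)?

March 2006 starts on a Wednesday, so its 1st Sunday is 2006-03-05 (4 days in).
That is not after 2006-03-18, so look at April 2006.
April 2006 starts on a Saturday, so its 1st Sunday is 2006-04-02 (1 day in).

2006-04-02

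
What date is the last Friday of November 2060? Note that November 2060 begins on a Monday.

November 2060 begins on a Monday, so the first Friday is November 5 (4 days later).
November 2060 has 30 days. Adding weeks: 5, 12, 19, 26 — the last one ≤ 30 is the 26th.

26 November 2060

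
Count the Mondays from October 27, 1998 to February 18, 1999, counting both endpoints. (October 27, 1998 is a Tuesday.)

16

October 27, 1998 is a Tuesday; the first Monday on or after it is November 2, 1998 (6 days later).
From November 2, 1998 to February 18, 1999: 28 + 31 + 31 + 18 = 108 days (rest of November, December, January, February).
108 ÷ 7 = 15 full weeks with remainder 3, so 15 more Mondays after the first → 16.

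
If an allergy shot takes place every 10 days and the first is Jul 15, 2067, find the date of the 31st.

The 31st occurrence is 30 intervals after the first: 30 × 10 = 300 days after Jul 15, 2067.
Jul has 31 days — 16 days to the end of Jul leaves 284.
Aug has 31 days (253 left).
Sep has 30 days (223 left).
Oct has 31 days (192 left).
Nov has 30 days (162 left).
Dec has 31 days (131 left).
Jan has 31 days (100 left).
Feb has 29 days (71 left).
Mar has 31 days (40 left).
Apr has 30 days (10 left).
10 days into May → May 10, 2068.

May 10, 2068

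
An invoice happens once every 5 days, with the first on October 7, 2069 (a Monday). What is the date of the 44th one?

May 10, 2070

The 44th occurrence is 43 intervals after the first: 43 × 5 = 215 days after October 7, 2069.
October has 31 days — 24 days to the end of October leaves 191.
November has 30 days (161 left).
December has 31 days (130 left).
January has 31 days (99 left).
February has 28 days (71 left).
March has 31 days (40 left).
April has 30 days (10 left).
10 days into May → May 10, 2070.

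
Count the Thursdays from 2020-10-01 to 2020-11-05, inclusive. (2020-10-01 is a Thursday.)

6

2020-10-01 is a Thursday; the first Thursday on or after it is 2020-10-01.
From 2020-10-01 to 2020-11-05: 30 + 5 = 35 days (rest of October, November).
35 ÷ 7 = 5 full weeks with remainder 0, so 5 more Thursdays after the first → 6.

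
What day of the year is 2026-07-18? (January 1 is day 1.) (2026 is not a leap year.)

199

Days in months before July: 31 + 28 + 31 + 30 + 31 + 30 = 181.
Plus 18 days into July → day 199.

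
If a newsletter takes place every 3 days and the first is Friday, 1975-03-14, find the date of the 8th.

The 8th occurrence is 7 intervals after the first: 7 × 3 = 21 days after 1975-03-14.
March has 31 days — 17 days to the end of March leaves 4.
4 days into April → 1975-04-04.

1975-04-04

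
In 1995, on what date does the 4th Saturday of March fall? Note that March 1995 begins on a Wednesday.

25 March 1995

March 1995 begins on a Wednesday, so the first Saturday is March 4 (3 days later).
The 4th Saturday is 3 weeks later: 4 + 21 = 25.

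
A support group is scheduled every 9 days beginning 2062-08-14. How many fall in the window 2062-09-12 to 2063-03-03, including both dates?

Occurrences land 9·i days after 2062-08-14 for i = 0, 1, 2, …
2062-09-12 is 29 days after the start; 29 ÷ 9 = 3 remainder 2; since the remainder is 2, round up to i = 4. First occurrence in the window: #5 on 2062-09-19 (4×9 = 36 days in).
2063-03-03 is 201 days after the start; 201 ÷ 9 = 22 remainder 3. Last occurrence in the window: #23 on 2063-02-28.
Occurrences #5 through #23: 19 in total.

19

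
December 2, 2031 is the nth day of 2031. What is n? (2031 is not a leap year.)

336

Days in months before December: 31 + 28 + 31 + 30 + 31 + 30 + 31 + 31 + 30 + 31 + 30 = 334.
Plus 2 days into December → day 336.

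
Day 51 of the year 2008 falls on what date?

Feb 20, 2008

Jan has 31 days (51 − 31 = 20 remain).
20 into Feb → Feb 20.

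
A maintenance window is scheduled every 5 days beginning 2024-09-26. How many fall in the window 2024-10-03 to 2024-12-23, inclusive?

16

Occurrences land 5·i days after 2024-09-26 for i = 0, 1, 2, …
2024-10-03 is 7 days after the start; 7 ÷ 5 = 1 remainder 2; since the remainder is 2, round up to i = 2. First occurrence in the window: #3 on 2024-10-06 (2×5 = 10 days in).
2024-12-23 is 88 days after the start; 88 ÷ 5 = 17 remainder 3. Last occurrence in the window: #18 on 2024-12-20.
Occurrences #3 through #18: 16 in total.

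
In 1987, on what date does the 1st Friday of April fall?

3 April 1987

The first Friday of April 1987 is April 3.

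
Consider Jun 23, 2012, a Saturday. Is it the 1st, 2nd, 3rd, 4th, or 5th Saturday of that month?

4th

Day 23 falls in week ⌈23/7⌉ of the month.
Days 1–7 hold the 1st Saturday, 8–14 the 2nd, 15–21 the 3rd, 22–28 the 4th, 29–31 the 5th.
23 is in the range for the 4th.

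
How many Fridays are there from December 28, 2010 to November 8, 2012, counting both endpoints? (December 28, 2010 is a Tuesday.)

97

December 28, 2010 is a Tuesday; the first Friday on or after it is December 31, 2010 (3 days later).
From December 31, 2010 to November 8, 2012: 0 + 365 + 313 = 678 days (rest of 2010, 2011, to November 8, 2012 in 2012).
678 ÷ 7 = 96 full weeks with remainder 6, so 96 more Fridays after the first → 97.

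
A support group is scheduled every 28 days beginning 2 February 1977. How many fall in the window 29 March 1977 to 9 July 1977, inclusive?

4

Occurrences land 28·i days after 2 February 1977 for i = 0, 1, 2, …
29 March 1977 is 55 days after the start; 55 ÷ 28 = 1 remainder 27; since the remainder is 27, round up to i = 2. First occurrence in the window: #3 on 30 March 1977 (2×28 = 56 days in).
9 July 1977 is 157 days after the start; 157 ÷ 28 = 5 remainder 17. Last occurrence in the window: #6 on 22 June 1977.
Occurrences #3 through #6: 4 in total.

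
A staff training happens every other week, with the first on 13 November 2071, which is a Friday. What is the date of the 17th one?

The 17th occurrence is 16 intervals after the first: 16 × 14 = 224 days after 13 November 2071.
November has 30 days — 17 days to the end of November leaves 207.
December has 31 days (176 left).
January has 31 days (145 left).
February has 29 days (116 left).
March has 31 days (85 left).
April has 30 days (55 left).
May has 31 days (24 left).
24 days into June → 24 June 2072.

24 June 2072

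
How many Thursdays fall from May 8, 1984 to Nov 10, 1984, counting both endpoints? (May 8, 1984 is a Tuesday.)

May 8, 1984 is a Tuesday; the first Thursday on or after it is May 10, 1984 (2 days later).
From May 10, 1984 to Nov 10, 1984: 21 + 30 + 31 + 31 + 30 + 31 + 10 = 184 days (rest of May, Jun, Jul, Aug, Sep, Oct, Nov).
184 ÷ 7 = 26 full weeks with remainder 2, so 26 more Thursdays after the first → 27.

27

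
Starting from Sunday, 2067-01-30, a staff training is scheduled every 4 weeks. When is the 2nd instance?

2067-02-27

The 2nd occurrence is 1 interval after the first: 1 × 28 = 28 days after 2067-01-30.
January has 31 days — 1 day to the end of January leaves 27.
27 days into February → 2067-02-27.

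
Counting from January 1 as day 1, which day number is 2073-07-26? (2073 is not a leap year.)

207

Days in months before July: 31 + 28 + 31 + 30 + 31 + 30 = 181.
Plus 26 days into July → day 207.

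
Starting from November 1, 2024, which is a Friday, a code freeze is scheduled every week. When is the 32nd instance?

The 32nd occurrence is 31 intervals after the first: 31 × 7 = 217 days after November 1, 2024.
November has 30 days — 29 days to the end of November leaves 188.
December has 31 days (157 left).
January has 31 days (126 left).
February has 28 days (98 left).
March has 31 days (67 left).
April has 30 days (37 left).
May has 31 days (6 left).
6 days into June → June 6, 2025.

June 6, 2025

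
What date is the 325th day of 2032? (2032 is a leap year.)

20 November 2032

January has 31 days (325 − 31 = 294 remain).
February has 29 days (294 − 29 = 265 remain).
March has 31 days (265 − 31 = 234 remain).
April has 30 days (234 − 30 = 204 remain).
May has 31 days (204 − 31 = 173 remain).
June has 30 days (173 − 30 = 143 remain).
July has 31 days (143 − 31 = 112 remain).
August has 31 days (112 − 31 = 81 remain).
September has 30 days (81 − 30 = 51 remain).
October has 31 days (51 − 31 = 20 remain).
20 into November → November 20.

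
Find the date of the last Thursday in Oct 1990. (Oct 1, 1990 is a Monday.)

Oct 1990 begins on a Monday, so the first Thursday is Oct 4 (3 days later).
Oct 1990 has 31 days. Adding weeks: 4, 11, 18, 25 — the last one ≤ 31 is the 25th.

Oct 25, 1990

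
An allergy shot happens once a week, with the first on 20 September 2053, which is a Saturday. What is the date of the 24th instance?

The 24th occurrence is 23 intervals after the first: 23 × 7 = 161 days after 20 September 2053.
September has 30 days — 10 days to the end of September leaves 151.
October has 31 days (120 left).
November has 30 days (90 left).
December has 31 days (59 left).
January has 31 days (28 left).
28 days into February → 28 February 2054.

28 February 2054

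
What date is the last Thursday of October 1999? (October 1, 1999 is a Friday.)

October 1999 begins on a Friday, so the first Thursday is October 7 (6 days later).
October 1999 has 31 days. Adding weeks: 7, 14, 21, 28 — the last one ≤ 31 is the 28th.

1999-10-28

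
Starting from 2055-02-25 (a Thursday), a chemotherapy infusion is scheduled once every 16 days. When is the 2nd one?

2055-03-13

The 2nd occurrence is 1 interval after the first: 1 × 16 = 16 days after 2055-02-25.
February has 28 days — 3 days to the end of February leaves 13.
13 days into March → 2055-03-13.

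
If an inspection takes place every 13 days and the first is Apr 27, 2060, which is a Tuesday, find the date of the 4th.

Jun 5, 2060

The 4th occurrence is 3 intervals after the first: 3 × 13 = 39 days after Apr 27, 2060.
Apr has 30 days — 3 days to the end of Apr leaves 36.
May has 31 days (5 left).
5 days into Jun → Jun 5, 2060.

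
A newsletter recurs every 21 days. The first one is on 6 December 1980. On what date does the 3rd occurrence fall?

The 3rd occurrence is 2 intervals after the first: 2 × 21 = 42 days after 6 December 1980.
December has 31 days — 25 days to the end of December leaves 17.
17 days into January → 17 January 1981.

17 January 1981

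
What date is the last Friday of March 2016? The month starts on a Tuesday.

March 2016 begins on a Tuesday, so the first Friday is March 4 (3 days later).
March 2016 has 31 days. Adding weeks: 4, 11, 18, 25 — the last one ≤ 31 is the 25th.

2016-03-25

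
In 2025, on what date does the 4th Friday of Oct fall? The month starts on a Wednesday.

Oct 24, 2025

Oct 2025 begins on a Wednesday, so the first Friday is Oct 3 (2 days later).
The 4th Friday is 3 weeks later: 3 + 21 = 24.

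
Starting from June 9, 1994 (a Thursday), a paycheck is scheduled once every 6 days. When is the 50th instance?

March 30, 1995

The 50th occurrence is 49 intervals after the first: 49 × 6 = 294 days after June 9, 1994.
June has 30 days — 21 days to the end of June leaves 273.
July has 31 days (242 left).
August has 31 days (211 left).
September has 30 days (181 left).
October has 31 days (150 left).
November has 30 days (120 left).
December has 31 days (89 left).
January has 31 days (58 left).
February has 28 days (30 left).
30 days into March → March 30, 1995.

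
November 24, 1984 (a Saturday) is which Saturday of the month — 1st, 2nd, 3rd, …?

4th

Day 24 falls in week ⌈24/7⌉ of the month.
Days 1–7 hold the 1st Saturday, 8–14 the 2nd, 15–21 the 3rd, 22–28 the 4th, 29–31 the 5th.
24 is in the range for the 4th.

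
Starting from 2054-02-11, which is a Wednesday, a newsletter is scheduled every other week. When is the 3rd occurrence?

The 3rd occurrence is 2 intervals after the first: 2 × 14 = 28 days after 2054-02-11.
February has 28 days — 17 days to the end of February leaves 11.
11 days into March → 2054-03-11.

2054-03-11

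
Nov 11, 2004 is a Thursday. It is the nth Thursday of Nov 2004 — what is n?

Day 11 falls in week ⌈11/7⌉ of the month.
Days 1–7 hold the 1st Thursday, 8–14 the 2nd, 15–21 the 3rd, 22–28 the 4th, 29–31 the 5th.
11 is in the range for the 2nd.

2nd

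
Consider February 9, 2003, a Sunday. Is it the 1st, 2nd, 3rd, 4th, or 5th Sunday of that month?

Day 9 falls in week ⌈9/7⌉ of the month.
Days 1–7 hold the 1st Sunday, 8–14 the 2nd, 15–21 the 3rd, 22–28 the 4th, 29–31 the 5th.
9 is in the range for the 2nd.

2nd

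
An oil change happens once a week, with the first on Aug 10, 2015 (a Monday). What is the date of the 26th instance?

The 26th occurrence is 25 intervals after the first: 25 × 7 = 175 days after Aug 10, 2015.
Aug has 31 days — 21 days to the end of Aug leaves 154.
Sep has 30 days (124 left).
Oct has 31 days (93 left).
Nov has 30 days (63 left).
Dec has 31 days (32 left).
Jan has 31 days (1 left).
1 day into Feb → Feb 1, 2016.

Feb 1, 2016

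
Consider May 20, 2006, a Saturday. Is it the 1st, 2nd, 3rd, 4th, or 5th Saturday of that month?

Day 20 falls in week ⌈20/7⌉ of the month.
Days 1–7 hold the 1st Saturday, 8–14 the 2nd, 15–21 the 3rd, 22–28 the 4th, 29–31 the 5th.
20 is in the range for the 3rd.

3rd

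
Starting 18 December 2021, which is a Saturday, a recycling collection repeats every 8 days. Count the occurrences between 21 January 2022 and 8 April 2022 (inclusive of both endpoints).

Occurrences land 8·i days after 18 December 2021 for i = 0, 1, 2, …
21 January 2022 is 34 days after the start; 34 ÷ 8 = 4 remainder 2; since the remainder is 2, round up to i = 5. First occurrence in the window: #6 on 27 January 2022 (5×8 = 40 days in).
8 April 2022 is 111 days after the start; 111 ÷ 8 = 13 remainder 7. Last occurrence in the window: #14 on 1 April 2022.
Occurrences #6 through #14: 9 in total.

9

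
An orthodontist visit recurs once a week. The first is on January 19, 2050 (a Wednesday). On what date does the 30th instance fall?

August 10, 2050

The 30th occurrence is 29 intervals after the first: 29 × 7 = 203 days after January 19, 2050.
January has 31 days — 12 days to the end of January leaves 191.
February has 28 days (163 left).
March has 31 days (132 left).
April has 30 days (102 left).
May has 31 days (71 left).
June has 30 days (41 left).
July has 31 days (10 left).
10 days into August → August 10, 2050.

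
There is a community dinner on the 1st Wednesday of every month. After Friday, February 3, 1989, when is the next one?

March 1, 1989

February 1989 starts on a Wednesday, so its 1st Wednesday is February 1, 1989.
That is not after February 3, 1989, so look at March 1989.
March 1989 starts on a Wednesday, so its 1st Wednesday is March 1, 1989.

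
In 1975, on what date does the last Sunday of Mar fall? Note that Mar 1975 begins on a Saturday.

Mar 30, 1975

Mar 1975 begins on a Saturday, so the first Sunday is Mar 2 (1 day later).
Mar 1975 has 31 days. Adding weeks: 2, 9, 16, 23, 30 — the last one ≤ 31 is the 30th.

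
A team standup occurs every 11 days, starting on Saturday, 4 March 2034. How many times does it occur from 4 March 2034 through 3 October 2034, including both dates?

20

Occurrences land 11·i days after 4 March 2034 for i = 0, 1, 2, …
The window opens on the start date, so the first occurrence inside is #1 on 4 March 2034.
3 October 2034 is 213 days after the start; 213 ÷ 11 = 19 remainder 4. Last occurrence in the window: #20 on 29 September 2034.
Occurrences #1 through #20: 20 in total.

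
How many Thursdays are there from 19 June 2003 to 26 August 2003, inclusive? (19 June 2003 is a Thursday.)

19 June 2003 is a Thursday; the first Thursday on or after it is 19 June 2003.
From 19 June 2003 to 26 August 2003: 11 + 31 + 26 = 68 days (rest of June, July, August).
68 ÷ 7 = 9 full weeks with remainder 5, so 9 more Thursdays after the first → 10.

10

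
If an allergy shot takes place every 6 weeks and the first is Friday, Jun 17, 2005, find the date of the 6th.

The 6th occurrence is 5 intervals after the first: 5 × 42 = 210 days after Jun 17, 2005.
Jun has 30 days — 13 days to the end of Jun leaves 197.
Jul has 31 days (166 left).
Aug has 31 days (135 left).
Sep has 30 days (105 left).
Oct has 31 days (74 left).
Nov has 30 days (44 left).
Dec has 31 days (13 left).
13 days into Jan → Jan 13, 2006.

Jan 13, 2006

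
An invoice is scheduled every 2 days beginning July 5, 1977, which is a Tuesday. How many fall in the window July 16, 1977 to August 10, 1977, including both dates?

13

Occurrences land 2·i days after July 5, 1977 for i = 0, 1, 2, …
July 16, 1977 is 11 days after the start; 11 ÷ 2 = 5 remainder 1; since the remainder is 1, round up to i = 6. First occurrence in the window: #7 on July 17, 1977 (6×2 = 12 days in).
August 10, 1977 is 36 days after the start; 36 ÷ 2 = 18 remainder 0. Last occurrence in the window: #19 on August 10, 1977.
Occurrences #7 through #19: 13 in total.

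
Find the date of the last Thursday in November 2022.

24 November 2022

The first Thursday of November 2022 is November 3.
November 2022 has 30 days. Adding weeks: 3, 10, 17, 24 — the last one ≤ 30 is the 24th.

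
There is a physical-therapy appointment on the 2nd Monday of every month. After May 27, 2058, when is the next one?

June 10, 2058

May 2058 starts on a Wednesday; its first Monday is the 6th, so the 2nd Monday is the 13th — May 13, 2058.
That is not after May 27, 2058, so look at June 2058.
June 2058 starts on a Saturday; its first Monday is the 3rd, so the 2nd Monday is the 10th — June 10, 2058.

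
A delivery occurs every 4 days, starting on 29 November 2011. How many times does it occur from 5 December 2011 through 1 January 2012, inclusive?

Occurrences land 4·i days after 29 November 2011 for i = 0, 1, 2, …
5 December 2011 is 6 days after the start; 6 ÷ 4 = 1 remainder 2; since the remainder is 2, round up to i = 2. First occurrence in the window: #3 on 7 December 2011 (2×4 = 8 days in).
1 January 2012 is 33 days after the start; 33 ÷ 4 = 8 remainder 1. Last occurrence in the window: #9 on 31 December 2011.
Occurrences #3 through #9: 7 in total.

7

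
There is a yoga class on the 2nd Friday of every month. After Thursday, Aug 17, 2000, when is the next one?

Aug 2000 starts on a Tuesday; its first Friday is the 4th, so the 2nd Friday is the 11th — Aug 11, 2000.
That is not after Aug 17, 2000, so look at Sep 2000.
Sep 2000 starts on a Friday; its first Friday is the 1st, so the 2nd Friday is the 8th — Sep 8, 2000.

Sep 8, 2000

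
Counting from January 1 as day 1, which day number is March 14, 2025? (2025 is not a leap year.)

Days in months before March: 31 + 28 = 59.
Plus 14 days into March → day 73.

73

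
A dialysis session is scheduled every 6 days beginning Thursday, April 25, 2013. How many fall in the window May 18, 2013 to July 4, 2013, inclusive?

Occurrences land 6·i days after April 25, 2013 for i = 0, 1, 2, …
May 18, 2013 is 23 days after the start; 23 ÷ 6 = 3 remainder 5; since the remainder is 5, round up to i = 4. First occurrence in the window: #5 on May 19, 2013 (4×6 = 24 days in).
July 4, 2013 is 70 days after the start; 70 ÷ 6 = 11 remainder 4. Last occurrence in the window: #12 on June 30, 2013.
Occurrences #5 through #12: 8 in total.

8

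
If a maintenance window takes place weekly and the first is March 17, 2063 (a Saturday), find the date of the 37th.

The 37th occurrence is 36 intervals after the first: 36 × 7 = 252 days after March 17, 2063.
March has 31 days — 14 days to the end of March leaves 238.
April has 30 days (208 left).
May has 31 days (177 left).
June has 30 days (147 left).
July has 31 days (116 left).
August has 31 days (85 left).
September has 30 days (55 left).
October has 31 days (24 left).
24 days into November → November 24, 2063.

November 24, 2063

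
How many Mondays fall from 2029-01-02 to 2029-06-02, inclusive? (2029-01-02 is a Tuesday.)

21

2029-01-02 is a Tuesday; the first Monday on or after it is 2029-01-08 (6 days later).
From 2029-01-08 to 2029-06-02: 23 + 28 + 31 + 30 + 31 + 2 = 145 days (rest of January, February, March, April, May, June).
145 ÷ 7 = 20 full weeks with remainder 5, so 20 more Mondays after the first → 21.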